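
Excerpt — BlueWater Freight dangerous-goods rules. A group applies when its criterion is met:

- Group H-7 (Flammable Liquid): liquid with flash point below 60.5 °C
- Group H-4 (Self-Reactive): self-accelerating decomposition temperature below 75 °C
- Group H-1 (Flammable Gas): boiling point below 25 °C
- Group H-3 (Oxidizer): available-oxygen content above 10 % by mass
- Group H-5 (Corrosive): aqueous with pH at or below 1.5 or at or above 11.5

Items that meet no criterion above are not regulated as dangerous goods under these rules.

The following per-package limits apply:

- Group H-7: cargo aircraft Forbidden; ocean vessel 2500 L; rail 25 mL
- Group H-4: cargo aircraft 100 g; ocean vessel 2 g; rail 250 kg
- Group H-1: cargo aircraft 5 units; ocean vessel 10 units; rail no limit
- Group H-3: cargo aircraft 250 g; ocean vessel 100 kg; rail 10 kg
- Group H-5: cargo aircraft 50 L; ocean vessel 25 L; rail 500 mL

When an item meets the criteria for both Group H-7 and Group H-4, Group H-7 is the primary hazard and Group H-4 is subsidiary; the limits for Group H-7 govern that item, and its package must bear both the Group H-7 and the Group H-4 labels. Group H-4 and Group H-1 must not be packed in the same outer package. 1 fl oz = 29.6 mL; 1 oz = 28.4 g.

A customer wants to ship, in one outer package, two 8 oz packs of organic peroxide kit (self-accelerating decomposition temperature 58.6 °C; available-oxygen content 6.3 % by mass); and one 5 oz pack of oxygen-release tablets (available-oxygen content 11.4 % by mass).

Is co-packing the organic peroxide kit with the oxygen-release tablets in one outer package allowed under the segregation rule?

With self-accelerating decomposition temperature 58.6 °C (< 75 °C), the organic peroxide kit falls in Group H-4.
The oxygen-release tablets have available-oxygen content 11.4 % by mass, which is > 10 % by mass, so they are Group H-3 (Oxidizer).
No segregation rule bars Group H-4 with Group H-3.

Yes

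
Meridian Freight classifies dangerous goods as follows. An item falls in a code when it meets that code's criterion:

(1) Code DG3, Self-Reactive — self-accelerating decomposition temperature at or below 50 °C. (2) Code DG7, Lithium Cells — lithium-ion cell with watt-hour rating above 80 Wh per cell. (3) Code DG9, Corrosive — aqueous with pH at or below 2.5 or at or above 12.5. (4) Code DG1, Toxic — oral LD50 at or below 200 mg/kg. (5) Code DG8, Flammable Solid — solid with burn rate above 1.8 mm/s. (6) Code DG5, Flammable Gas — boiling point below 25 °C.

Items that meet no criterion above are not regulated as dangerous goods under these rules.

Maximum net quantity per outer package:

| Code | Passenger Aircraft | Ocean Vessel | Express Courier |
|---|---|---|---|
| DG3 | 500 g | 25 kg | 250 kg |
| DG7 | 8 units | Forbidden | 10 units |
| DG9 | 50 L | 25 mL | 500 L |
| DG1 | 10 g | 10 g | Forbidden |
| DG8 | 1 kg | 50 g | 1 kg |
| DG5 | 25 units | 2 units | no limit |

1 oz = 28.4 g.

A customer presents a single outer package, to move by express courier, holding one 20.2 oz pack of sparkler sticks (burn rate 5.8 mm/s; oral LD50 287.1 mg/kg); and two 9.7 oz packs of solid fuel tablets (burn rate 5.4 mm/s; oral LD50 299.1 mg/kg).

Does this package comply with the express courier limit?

With burn rate 5.8 mm/s (> 1.8 mm/s), the sparkler sticks fall in Code DG8.
The solid fuel tablets have burn rate 5.4 mm/s, which is > 1.8 mm/s, so they are Code DG8 (Flammable Solid).
Code DG8 net quantity: (one 20.2 oz pack = 573.68 g) + (two 9.7 oz packs = 550.96 g) = 1124.64 g.
1124.64 g > 1 kg (express courier limit, Code DG8) — over the limit.

No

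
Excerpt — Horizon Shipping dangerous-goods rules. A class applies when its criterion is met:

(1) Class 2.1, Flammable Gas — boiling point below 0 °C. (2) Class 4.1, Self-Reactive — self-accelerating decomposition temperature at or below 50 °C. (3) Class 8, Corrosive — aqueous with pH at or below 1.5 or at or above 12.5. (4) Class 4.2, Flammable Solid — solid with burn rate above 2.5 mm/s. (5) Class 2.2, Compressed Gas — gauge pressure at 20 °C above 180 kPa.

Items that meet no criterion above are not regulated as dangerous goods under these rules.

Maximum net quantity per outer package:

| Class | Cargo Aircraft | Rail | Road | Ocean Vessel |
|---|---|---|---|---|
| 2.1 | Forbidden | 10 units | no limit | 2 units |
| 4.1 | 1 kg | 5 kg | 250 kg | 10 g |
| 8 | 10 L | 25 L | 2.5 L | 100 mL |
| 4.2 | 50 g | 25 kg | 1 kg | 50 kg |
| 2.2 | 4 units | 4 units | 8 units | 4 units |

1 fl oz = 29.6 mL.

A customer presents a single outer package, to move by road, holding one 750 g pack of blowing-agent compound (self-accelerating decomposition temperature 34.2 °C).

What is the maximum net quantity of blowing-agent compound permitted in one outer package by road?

Self-accelerating decomposition temperature 34.2 °C meets the Class 4.1 criterion (Self-Reactive), so the blowing-agent compound is Class 4.1.
The road limit for Class 4.1 is 250 kg.

250 kg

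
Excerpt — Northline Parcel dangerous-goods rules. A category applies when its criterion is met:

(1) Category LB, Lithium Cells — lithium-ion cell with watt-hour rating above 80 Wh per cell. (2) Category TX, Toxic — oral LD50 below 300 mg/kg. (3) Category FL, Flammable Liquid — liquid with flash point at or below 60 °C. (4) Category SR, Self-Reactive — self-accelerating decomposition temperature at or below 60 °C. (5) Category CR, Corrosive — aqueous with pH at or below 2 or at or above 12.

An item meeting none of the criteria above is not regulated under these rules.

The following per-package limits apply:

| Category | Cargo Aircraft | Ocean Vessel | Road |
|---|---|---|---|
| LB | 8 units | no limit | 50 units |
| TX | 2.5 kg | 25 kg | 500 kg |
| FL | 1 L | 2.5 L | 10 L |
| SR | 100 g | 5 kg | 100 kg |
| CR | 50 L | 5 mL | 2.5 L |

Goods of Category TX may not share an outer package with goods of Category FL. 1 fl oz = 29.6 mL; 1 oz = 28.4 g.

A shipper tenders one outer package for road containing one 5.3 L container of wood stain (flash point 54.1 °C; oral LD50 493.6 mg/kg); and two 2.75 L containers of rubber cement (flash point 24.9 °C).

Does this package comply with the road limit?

No

The wood stain has flash point 54.1 °C, which is ≤ 60 °C, so it is Category FL (Flammable Liquid).
With flash point 24.9 °C (≤ 60 °C), the rubber cement falls in Category FL.
Category FL net quantity: 5.3 L + (two 2.75 L containers = 5.5 L) = 10.8 L.
10.8 L > 10 L (road limit, Category FL) — over the limit.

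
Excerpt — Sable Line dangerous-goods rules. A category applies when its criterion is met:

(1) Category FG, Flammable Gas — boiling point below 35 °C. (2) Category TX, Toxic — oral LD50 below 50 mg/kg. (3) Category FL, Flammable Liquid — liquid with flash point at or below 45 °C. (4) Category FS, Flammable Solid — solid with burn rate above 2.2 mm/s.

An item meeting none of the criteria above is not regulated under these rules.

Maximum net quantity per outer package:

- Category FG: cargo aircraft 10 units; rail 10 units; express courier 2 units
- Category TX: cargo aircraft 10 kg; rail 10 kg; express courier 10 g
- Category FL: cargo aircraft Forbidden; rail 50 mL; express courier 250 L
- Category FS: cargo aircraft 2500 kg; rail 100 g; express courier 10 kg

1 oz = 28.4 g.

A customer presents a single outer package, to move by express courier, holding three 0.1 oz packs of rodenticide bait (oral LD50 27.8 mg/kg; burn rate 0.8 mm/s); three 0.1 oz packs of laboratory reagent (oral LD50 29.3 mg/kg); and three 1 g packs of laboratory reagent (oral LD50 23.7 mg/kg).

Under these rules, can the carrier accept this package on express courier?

Rodenticide bait: oral LD50 27.8 mg/kg < 50 mg/kg → Category TX (Toxic).
Laboratory reagent: oral LD50 29.3 mg/kg < 50 mg/kg → Category TX (Toxic).
Oral LD50 23.7 mg/kg meets the Category TX criterion (Toxic), so the laboratory reagent is Category TX.
Category TX net quantity: (three 0.1 oz packs = 8.52 g) + (three 0.1 oz packs = 8.52 g) + (three 1 g packs = 3 g) = 20.04 g.
20.04 g exceeds the express courier limit of 10 g for Category TX.

No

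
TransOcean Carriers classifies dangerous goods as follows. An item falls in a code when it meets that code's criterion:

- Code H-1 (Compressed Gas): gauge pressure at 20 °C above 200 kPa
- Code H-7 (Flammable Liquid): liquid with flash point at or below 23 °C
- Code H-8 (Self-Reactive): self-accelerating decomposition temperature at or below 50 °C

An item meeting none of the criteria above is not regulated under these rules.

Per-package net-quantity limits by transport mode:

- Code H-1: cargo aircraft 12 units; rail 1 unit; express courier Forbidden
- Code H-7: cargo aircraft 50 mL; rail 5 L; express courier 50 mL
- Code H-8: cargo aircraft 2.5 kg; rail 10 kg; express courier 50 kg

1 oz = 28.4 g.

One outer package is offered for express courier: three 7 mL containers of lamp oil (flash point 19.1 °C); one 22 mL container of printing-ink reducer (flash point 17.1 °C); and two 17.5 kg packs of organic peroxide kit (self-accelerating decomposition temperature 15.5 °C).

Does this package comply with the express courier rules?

Yes

Flash point 19.1 °C meets the Code H-7 criterion (Flammable Liquid), so the lamp oil is Code H-7.
Flash point 17.1 °C meets the Code H-7 criterion (Flammable Liquid), so the printing-ink reducer is Code H-7.
Organic peroxide kit: self-accelerating decomposition temperature 15.5 °C ≤ 50 °C → Code H-8 (Self-Reactive).
Total Code H-7: (three 7 mL containers = 21 mL) + 22 mL = 43 mL.
43 mL ≤ 50 mL (express courier limit, Code H-7) — within limit.
Code H-8 quantity: two 17.5 kg packs = 35 kg.
35 kg is within the express courier limit of 50 kg for Code H-8.
Every hazard code is within its express courier limit and no segregation rule is violated.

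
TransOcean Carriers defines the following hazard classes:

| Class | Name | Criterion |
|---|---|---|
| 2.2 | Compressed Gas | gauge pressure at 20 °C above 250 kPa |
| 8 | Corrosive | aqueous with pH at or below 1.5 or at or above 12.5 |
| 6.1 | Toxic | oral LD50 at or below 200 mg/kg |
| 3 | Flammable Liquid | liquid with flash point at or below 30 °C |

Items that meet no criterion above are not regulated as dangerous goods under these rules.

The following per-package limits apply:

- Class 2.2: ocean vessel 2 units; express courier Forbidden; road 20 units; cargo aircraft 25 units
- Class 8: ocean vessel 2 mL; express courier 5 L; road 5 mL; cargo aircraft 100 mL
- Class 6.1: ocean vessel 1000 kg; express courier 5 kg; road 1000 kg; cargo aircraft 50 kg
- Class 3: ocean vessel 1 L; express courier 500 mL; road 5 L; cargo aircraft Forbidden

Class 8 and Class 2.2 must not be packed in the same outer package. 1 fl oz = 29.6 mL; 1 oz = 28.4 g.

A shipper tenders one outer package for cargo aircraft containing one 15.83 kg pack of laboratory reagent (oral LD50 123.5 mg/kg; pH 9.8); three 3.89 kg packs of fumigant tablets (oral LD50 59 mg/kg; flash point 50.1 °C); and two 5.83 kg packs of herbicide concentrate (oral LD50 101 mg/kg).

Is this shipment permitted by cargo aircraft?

Yes

The laboratory reagent has oral LD50 123.5 mg/kg, which is ≤ 200 mg/kg, so it is Class 6.1 (Toxic).
Oral LD50 59 mg/kg meets the Class 6.1 criterion (Toxic), so the fumigant tablets are Class 6.1.
With oral LD50 101 mg/kg (≤ 200 mg/kg), the herbicide concentrate falls in Class 6.1.
Class 6.1 net quantity: 15.83 kg + (three 3.89 kg packs = 11.67 kg) + (two 5.83 kg packs = 11.66 kg) = 39.16 kg.
That is within the Class 6.1 cargo aircraft limit of 50 kg.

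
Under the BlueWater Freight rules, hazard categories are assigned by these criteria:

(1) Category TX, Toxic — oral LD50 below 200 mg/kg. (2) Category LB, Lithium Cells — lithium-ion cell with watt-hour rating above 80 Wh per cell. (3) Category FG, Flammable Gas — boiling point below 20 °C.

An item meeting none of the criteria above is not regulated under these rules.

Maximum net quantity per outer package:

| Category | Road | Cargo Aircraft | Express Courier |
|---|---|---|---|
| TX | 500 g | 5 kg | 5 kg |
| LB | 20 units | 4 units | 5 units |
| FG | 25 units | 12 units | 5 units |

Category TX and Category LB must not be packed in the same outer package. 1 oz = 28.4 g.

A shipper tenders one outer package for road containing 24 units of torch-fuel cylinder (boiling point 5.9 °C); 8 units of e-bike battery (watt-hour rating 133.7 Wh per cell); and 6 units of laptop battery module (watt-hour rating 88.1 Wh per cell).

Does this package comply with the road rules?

Yes

Torch-fuel cylinder: boiling point 5.9 °C < 20 °C → Category FG (Flammable Gas).
E-bike battery: watt-hour rating 133.7 Wh per cell > 80 Wh per cell → Category LB (Lithium Cells).
Watt-hour rating 88.1 Wh per cell meets the Category LB criterion (Lithium Cells), so the laptop battery module is Category LB.
Category LB net quantity: 8 units + 6 units = 14 units.
14 units is within the road limit of 20 units for Category LB.
Category FG quantity: 24 units.
24 units is within the road limit of 25 units for Category FG.
The segregation rule (Category TX with Category LB) does not apply to Category LB with Category FG.
Every hazard category is within its road limit and no segregation rule is violated.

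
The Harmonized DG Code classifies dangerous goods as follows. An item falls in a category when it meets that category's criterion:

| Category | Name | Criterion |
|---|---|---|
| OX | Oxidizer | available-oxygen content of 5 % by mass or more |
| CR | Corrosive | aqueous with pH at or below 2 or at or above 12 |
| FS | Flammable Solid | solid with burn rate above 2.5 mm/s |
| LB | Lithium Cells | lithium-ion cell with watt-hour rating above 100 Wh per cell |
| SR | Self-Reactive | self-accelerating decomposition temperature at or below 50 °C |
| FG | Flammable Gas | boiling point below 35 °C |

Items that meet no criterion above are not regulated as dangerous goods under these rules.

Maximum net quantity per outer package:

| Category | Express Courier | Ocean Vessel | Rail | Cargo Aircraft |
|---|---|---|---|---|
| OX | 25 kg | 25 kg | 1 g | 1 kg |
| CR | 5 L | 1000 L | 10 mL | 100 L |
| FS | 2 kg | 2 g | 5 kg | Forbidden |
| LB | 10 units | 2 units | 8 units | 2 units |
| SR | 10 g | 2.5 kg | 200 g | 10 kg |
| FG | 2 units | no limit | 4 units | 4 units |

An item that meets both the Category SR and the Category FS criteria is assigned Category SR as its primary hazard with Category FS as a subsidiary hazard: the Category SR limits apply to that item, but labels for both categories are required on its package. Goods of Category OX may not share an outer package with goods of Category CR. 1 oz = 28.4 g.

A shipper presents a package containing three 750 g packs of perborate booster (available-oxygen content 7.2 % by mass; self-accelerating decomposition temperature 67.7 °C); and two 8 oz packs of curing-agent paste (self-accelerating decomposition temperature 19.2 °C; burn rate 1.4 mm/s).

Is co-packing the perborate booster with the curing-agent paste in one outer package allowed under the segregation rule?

Yes

With available-oxygen content 7.2 % by mass (≥ 5 % by mass), the perborate booster falls in Category OX.
The curing-agent paste has self-accelerating decomposition temperature 19.2 °C, which is ≤ 50 °C, so it is Category SR (Self-Reactive).
No segregation rule bars Category OX with Category SR.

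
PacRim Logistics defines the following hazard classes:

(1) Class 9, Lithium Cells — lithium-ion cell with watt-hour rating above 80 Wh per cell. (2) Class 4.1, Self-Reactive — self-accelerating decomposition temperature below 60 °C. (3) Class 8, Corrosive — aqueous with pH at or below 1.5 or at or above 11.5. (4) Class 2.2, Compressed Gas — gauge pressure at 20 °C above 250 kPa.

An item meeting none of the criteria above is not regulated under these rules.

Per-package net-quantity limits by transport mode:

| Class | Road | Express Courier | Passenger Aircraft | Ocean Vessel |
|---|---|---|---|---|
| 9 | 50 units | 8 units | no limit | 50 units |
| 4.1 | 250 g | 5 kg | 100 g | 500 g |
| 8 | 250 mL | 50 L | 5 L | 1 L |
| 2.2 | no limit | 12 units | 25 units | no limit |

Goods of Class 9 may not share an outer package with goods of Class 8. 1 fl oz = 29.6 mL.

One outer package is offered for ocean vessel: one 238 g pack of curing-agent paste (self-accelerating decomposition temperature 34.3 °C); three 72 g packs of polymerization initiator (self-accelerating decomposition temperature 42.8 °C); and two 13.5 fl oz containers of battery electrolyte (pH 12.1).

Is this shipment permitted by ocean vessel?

Yes

Self-accelerating decomposition temperature 34.3 °C meets the Class 4.1 criterion (Self-Reactive), so the curing-agent paste is Class 4.1.
Self-accelerating decomposition temperature 42.8 °C meets the Class 4.1 criterion (Self-Reactive), so the polymerization initiator is Class 4.1.
With pH 12.1 (≥ 11.5), the battery electrolyte falls in Class 8.
Class 4.1 net quantity: 238 g + (three 72 g packs = 216 g) = 454 g.
454 g ≤ 500 g (ocean vessel limit, Class 4.1) — within limit.
Class 8 quantity: two 13.5 fl oz containers = 799.2 mL.
799.2 mL is within the ocean vessel limit of 1 L for Class 8.
The segregation rule (Class 9 with Class 8) does not apply to Class 4.1 with Class 8.
Every hazard class is within its ocean vessel limit and no segregation rule is violated.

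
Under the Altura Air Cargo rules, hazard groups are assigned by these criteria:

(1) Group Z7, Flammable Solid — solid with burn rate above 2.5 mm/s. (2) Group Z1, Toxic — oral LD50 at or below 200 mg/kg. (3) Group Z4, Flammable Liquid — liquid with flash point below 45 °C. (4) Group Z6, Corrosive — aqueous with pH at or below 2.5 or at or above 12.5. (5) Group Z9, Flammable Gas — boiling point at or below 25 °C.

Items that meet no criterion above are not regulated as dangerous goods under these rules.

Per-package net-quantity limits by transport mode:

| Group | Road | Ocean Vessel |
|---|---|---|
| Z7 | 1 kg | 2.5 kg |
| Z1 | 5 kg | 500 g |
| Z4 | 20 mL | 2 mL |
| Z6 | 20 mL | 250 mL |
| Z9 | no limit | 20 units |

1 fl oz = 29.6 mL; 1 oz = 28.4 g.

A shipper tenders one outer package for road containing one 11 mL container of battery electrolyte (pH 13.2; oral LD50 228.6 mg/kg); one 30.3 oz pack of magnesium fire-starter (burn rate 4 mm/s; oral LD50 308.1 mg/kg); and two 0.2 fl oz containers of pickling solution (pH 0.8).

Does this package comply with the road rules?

No

Battery electrolyte: pH 13.2 ≥ 12.5 → Group Z6 (Corrosive).
With burn rate 4 mm/s (> 2.5 mm/s), the magnesium fire-starter falls in Group Z7.
The pickling solution has pH 0.8, which is ≤ 2.5, so it is Group Z6 (Corrosive).
Group Z6 net quantity: 11 mL + (two 0.2 fl oz containers = 11.84 mL) = 22.84 mL.
That exceeds the Group Z6 road limit of 20 mL.
Group Z7 quantity: one 30.3 oz pack = 860.52 g.
860.52 g is within the road limit of 1 kg for Group Z7.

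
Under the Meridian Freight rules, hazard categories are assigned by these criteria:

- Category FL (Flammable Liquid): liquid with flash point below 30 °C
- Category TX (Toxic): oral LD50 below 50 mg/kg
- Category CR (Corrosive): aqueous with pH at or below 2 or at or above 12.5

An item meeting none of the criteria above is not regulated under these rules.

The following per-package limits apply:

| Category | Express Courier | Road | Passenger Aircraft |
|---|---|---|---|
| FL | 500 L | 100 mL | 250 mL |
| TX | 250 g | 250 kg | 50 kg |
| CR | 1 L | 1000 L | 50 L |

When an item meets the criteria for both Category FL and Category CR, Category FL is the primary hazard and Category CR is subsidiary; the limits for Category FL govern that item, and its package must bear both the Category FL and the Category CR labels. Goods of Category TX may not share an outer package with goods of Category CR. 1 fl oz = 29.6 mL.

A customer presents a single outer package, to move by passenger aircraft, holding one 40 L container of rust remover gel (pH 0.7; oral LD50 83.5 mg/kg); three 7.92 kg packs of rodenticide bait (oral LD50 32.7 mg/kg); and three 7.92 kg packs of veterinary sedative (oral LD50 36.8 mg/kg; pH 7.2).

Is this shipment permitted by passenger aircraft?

Rust remover gel: pH 0.7 ≤ 2 → Category CR (Corrosive).
The rodenticide bait has oral LD50 32.7 mg/kg, which is < 50 mg/kg, so it is Category TX (Toxic).
Veterinary sedative: oral LD50 36.8 mg/kg < 50 mg/kg → Category TX (Toxic).
Category TX net quantity: (three 7.92 kg packs = 23.76 kg) + (three 7.92 kg packs = 23.76 kg) = 47.52 kg.
47.52 kg is within the passenger aircraft limit of 50 kg for Category TX.
Category CR quantity: 40 L.
That is within the Category CR passenger aircraft limit of 50 L.
Category TX and Category CR may not share an outer package.

No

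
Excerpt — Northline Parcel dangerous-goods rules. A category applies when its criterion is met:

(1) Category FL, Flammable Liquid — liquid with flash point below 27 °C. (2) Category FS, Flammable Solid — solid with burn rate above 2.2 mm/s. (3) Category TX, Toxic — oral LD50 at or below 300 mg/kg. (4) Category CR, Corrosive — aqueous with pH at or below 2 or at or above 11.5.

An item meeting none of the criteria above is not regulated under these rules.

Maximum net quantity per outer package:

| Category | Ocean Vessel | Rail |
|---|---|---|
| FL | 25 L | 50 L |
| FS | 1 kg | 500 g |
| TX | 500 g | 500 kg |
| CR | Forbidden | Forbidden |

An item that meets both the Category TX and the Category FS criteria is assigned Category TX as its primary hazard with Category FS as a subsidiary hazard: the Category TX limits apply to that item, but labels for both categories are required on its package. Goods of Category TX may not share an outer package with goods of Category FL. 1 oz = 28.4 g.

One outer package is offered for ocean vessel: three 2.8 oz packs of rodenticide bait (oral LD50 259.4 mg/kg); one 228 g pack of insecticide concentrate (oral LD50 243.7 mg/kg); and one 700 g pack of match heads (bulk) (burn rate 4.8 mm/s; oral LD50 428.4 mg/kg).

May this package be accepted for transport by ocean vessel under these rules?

With oral LD50 259.4 mg/kg (≤ 300 mg/kg), the rodenticide bait falls in Category TX.
Insecticide concentrate: oral LD50 243.7 mg/kg ≤ 300 mg/kg → Category TX (Toxic).
Match heads (bulk): burn rate 4.8 mm/s > 2.2 mm/s → Category FS (Flammable Solid).
Category TX net quantity: (three 2.8 oz packs = 238.56 g) + 228 g = 466.56 g.
466.56 g ≤ 500 g (ocean vessel limit, Category TX) — within limit.
Category FS quantity: 700 g.
That is within the Category FS ocean vessel limit of 1 kg.
The segregation rule (Category TX with Category FL) does not apply to Category TX with Category FS.
Every hazard category is within its ocean vessel limit and no segregation rule is violated.

Yes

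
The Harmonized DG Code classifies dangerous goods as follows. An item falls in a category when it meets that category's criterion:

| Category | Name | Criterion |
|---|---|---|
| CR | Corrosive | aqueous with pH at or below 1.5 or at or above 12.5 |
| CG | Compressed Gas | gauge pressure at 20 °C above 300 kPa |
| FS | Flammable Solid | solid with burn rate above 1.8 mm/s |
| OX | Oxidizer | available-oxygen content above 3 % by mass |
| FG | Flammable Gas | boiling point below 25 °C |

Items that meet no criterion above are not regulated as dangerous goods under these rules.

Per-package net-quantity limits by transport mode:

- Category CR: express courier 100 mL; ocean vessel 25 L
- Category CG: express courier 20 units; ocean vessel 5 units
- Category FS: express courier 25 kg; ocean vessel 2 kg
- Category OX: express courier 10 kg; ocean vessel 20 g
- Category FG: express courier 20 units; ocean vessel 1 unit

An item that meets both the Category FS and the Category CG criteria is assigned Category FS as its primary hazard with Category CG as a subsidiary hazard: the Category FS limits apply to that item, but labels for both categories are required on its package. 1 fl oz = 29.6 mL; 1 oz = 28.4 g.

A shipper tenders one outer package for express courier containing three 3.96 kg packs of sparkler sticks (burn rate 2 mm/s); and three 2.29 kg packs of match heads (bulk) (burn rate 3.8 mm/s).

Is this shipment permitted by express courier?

Yes

The sparkler sticks have burn rate 2 mm/s, which is > 1.8 mm/s, so they are Category FS (Flammable Solid).
The match heads (bulk) have burn rate 3.8 mm/s, which is > 1.8 mm/s, so they are Category FS (Flammable Solid).
Total Category FS: (three 3.96 kg packs = 11.88 kg) + (three 2.29 kg packs = 6.87 kg) = 18.75 kg.
That is within the Category FS express courier limit of 25 kg.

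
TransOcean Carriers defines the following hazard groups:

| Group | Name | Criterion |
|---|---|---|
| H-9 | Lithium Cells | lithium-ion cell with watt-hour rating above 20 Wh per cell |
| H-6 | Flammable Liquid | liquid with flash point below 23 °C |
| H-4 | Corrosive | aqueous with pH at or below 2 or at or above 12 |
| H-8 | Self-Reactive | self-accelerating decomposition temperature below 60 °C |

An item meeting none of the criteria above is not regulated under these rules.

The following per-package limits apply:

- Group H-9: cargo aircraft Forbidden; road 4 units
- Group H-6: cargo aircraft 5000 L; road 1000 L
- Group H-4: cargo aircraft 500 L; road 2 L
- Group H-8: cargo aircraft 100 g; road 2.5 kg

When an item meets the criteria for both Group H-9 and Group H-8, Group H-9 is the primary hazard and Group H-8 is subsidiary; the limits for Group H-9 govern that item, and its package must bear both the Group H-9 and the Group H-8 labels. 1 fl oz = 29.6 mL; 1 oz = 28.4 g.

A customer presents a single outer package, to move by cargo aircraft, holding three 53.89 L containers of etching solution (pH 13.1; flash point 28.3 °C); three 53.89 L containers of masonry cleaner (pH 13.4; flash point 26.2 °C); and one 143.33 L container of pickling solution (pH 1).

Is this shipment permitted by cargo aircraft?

pH 13.1 meets the Group H-4 criterion (Corrosive), so the etching solution is Group H-4.
pH 13.4 meets the Group H-4 criterion (Corrosive), so the masonry cleaner is Group H-4.
Pickling solution: pH 1 ≤ 2 → Group H-4 (Corrosive).
Group H-4 net quantity: (three 53.89 L containers = 161.67 L) + (three 53.89 L containers = 161.67 L) + 143.33 L = 466.67 L.
466.67 L is within the cargo aircraft limit of 500 L for Group H-4.

Yes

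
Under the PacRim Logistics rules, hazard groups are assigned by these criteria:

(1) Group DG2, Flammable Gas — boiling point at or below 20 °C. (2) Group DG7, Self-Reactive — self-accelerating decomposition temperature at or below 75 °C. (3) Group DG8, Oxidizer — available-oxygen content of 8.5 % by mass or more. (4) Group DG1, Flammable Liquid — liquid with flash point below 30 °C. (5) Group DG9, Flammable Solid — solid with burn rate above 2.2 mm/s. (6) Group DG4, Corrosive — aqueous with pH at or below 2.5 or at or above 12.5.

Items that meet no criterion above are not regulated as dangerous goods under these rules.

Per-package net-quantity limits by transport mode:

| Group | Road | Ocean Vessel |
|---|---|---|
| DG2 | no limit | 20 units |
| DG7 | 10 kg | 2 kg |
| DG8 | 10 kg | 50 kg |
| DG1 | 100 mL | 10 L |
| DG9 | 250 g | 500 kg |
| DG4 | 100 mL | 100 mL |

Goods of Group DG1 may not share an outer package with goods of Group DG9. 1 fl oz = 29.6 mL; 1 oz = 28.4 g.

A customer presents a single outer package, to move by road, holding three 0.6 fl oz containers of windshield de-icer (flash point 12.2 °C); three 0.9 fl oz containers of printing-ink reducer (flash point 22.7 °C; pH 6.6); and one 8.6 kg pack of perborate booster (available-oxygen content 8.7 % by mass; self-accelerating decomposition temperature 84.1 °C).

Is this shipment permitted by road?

No

The windshield de-icer has flash point 12.2 °C, which is < 30 °C, so it is Group DG1 (Flammable Liquid).
Flash point 22.7 °C meets the Group DG1 criterion (Flammable Liquid), so the printing-ink reducer is Group DG1.
The perborate booster has available-oxygen content 8.7 % by mass, which is ≥ 8.5 % by mass, so it is Group DG8 (Oxidizer).
Group DG1 net quantity: (three 0.6 fl oz containers = 53.28 mL) + (three 0.9 fl oz containers = 79.92 mL) = 133.2 mL.
133.2 mL > 100 mL (road limit, Group DG1) — over the limit.
Group DG8 quantity: 8.6 kg.
8.6 kg is within the road limit of 10 kg for Group DG8.
The segregation rule (Group DG1 with Group DG9) does not apply to Group DG1 with Group DG8.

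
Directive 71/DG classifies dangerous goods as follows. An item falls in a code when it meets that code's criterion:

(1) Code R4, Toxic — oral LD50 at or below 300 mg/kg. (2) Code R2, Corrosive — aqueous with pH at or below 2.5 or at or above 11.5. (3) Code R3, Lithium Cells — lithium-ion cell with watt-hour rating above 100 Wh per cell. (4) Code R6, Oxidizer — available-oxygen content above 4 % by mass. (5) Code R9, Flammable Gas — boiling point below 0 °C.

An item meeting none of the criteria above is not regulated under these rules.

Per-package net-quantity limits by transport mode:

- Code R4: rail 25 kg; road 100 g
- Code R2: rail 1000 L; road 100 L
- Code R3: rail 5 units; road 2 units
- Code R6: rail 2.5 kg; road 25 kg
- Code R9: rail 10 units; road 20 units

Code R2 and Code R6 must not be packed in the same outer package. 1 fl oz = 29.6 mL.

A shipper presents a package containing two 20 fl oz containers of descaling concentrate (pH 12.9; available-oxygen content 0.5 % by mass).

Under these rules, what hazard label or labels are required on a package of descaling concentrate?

Descaling concentrate: pH 12.9 ≥ 11.5 → Code R2 (Corrosive).
Only the Code R2 label is required.

Code R2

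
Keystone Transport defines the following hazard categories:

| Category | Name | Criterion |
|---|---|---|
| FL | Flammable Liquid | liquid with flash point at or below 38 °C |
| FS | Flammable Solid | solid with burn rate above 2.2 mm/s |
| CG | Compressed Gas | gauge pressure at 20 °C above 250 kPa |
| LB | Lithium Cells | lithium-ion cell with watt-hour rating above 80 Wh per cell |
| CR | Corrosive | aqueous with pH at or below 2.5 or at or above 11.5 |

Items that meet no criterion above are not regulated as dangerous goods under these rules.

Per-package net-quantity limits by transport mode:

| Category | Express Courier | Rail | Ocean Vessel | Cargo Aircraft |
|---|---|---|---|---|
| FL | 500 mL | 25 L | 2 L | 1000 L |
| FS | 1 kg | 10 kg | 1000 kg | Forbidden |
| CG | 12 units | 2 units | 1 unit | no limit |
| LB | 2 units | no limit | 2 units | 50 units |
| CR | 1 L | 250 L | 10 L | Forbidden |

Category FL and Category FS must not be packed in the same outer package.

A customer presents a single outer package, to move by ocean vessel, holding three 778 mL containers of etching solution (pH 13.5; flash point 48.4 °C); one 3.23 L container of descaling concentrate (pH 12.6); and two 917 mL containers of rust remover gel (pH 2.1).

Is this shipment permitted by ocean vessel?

Yes

With pH 13.5 (≥ 11.5), the etching solution falls in Category CR.
pH 12.6 meets the Category CR criterion (Corrosive), so the descaling concentrate is Category CR.
The rust remover gel has pH 2.1, which is ≤ 2.5, so it is Category CR (Corrosive).
Total Category CR: (three 778 mL containers = 2.334 L) + 3.23 L + (two 917 mL containers = 1.834 L) = 7.398 L.
7.398 L is within the ocean vessel limit of 10 L for Category CR.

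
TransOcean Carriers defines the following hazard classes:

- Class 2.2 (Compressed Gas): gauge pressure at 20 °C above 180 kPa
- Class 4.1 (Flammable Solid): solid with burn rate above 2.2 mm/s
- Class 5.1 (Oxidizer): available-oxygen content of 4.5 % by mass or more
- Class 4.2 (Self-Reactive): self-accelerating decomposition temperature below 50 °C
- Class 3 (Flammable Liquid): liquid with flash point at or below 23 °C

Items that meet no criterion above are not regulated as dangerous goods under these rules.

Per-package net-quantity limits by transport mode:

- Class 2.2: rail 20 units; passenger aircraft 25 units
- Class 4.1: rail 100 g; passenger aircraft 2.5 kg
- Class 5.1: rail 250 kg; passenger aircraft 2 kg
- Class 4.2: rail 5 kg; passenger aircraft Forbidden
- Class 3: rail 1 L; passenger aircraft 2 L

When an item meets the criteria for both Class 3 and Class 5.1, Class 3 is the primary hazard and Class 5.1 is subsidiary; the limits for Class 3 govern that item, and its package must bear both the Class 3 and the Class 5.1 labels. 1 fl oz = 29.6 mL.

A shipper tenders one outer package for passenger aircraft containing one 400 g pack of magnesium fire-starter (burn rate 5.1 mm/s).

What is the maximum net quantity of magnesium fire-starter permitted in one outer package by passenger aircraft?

Burn rate 5.1 mm/s meets the Class 4.1 criterion (Flammable Solid), so the magnesium fire-starter is Class 4.1.
The passenger aircraft limit for Class 4.1 is 2.5 kg.

2.5 kg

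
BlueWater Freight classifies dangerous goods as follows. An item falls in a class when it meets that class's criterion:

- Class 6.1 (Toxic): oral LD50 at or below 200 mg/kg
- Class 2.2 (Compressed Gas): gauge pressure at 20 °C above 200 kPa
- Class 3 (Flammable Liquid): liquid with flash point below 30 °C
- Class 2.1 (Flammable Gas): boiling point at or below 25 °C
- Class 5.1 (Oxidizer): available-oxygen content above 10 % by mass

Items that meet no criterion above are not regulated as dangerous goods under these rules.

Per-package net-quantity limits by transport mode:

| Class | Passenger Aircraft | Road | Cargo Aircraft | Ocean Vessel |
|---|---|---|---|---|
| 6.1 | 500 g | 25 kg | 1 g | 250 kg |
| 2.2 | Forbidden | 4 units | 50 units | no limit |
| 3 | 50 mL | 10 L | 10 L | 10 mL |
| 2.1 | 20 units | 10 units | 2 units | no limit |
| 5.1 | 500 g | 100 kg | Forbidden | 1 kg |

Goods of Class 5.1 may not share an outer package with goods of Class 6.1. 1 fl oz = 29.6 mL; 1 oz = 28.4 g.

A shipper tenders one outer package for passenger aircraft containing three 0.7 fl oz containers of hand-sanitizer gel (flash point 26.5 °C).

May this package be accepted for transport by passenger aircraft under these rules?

No

With flash point 26.5 °C (< 30 °C), the hand-sanitizer gel falls in Class 3.
Class 3 quantity: three 0.7 fl oz containers = 62.16 mL.
62.16 mL > 50 mL (passenger aircraft limit, Class 3) — over the limit.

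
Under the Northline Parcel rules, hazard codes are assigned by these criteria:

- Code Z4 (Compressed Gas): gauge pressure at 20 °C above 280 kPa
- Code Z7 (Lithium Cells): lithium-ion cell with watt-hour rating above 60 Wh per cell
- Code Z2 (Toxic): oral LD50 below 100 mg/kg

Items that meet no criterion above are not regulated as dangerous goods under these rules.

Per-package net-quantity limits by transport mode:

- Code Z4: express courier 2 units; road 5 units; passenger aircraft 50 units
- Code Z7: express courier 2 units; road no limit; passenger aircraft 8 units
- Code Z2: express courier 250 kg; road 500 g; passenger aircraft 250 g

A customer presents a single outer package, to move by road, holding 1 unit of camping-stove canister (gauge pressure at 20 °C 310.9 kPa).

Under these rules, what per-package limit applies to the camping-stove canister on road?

Camping-stove canister: gauge pressure at 20 °C 310.9 kPa > 280 kPa → Code Z4 (Compressed Gas).
The road limit for Code Z4 is 5 units.

5 units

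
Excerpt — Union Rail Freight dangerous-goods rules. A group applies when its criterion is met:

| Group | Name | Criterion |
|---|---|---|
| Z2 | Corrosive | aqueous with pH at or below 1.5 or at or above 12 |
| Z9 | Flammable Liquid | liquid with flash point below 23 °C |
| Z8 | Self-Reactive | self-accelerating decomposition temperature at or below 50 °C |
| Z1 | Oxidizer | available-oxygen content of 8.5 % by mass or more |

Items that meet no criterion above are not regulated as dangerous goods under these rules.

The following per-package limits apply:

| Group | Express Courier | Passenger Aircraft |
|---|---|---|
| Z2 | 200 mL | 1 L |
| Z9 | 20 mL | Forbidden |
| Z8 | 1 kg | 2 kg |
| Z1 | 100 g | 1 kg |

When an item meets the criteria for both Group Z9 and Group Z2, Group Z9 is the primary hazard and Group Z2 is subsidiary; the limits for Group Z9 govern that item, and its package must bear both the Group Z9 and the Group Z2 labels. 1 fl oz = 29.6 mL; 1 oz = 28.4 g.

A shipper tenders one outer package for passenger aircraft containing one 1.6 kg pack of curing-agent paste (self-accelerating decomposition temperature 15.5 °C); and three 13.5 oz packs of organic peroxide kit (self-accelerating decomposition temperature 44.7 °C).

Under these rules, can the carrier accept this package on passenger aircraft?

The curing-agent paste has self-accelerating decomposition temperature 15.5 °C, which is ≤ 50 °C, so it is Group Z8 (Self-Reactive).
With self-accelerating decomposition temperature 44.7 °C (≤ 50 °C), the organic peroxide kit falls in Group Z8.
Group Z8 net quantity: 1.6 kg + (three 13.5 oz packs = 1150.2 g) = 2750.2 g.
That exceeds the Group Z8 passenger aircraft limit of 2 kg.

No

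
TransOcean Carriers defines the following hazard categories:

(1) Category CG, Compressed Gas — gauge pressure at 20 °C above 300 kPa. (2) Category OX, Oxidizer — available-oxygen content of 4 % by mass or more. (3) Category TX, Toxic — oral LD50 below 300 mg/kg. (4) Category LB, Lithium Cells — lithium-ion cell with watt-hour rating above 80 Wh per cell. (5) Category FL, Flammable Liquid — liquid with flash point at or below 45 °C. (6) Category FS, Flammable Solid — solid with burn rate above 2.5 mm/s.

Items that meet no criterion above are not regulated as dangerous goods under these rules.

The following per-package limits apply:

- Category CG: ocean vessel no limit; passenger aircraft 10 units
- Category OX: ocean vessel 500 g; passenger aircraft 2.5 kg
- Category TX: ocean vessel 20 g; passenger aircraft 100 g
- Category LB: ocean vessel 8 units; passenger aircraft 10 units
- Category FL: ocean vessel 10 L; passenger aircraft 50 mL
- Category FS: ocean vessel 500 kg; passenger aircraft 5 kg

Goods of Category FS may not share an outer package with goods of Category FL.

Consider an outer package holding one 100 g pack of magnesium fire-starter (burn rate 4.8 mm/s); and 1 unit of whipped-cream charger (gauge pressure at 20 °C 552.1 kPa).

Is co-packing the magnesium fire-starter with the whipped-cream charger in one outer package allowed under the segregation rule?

Yes

With burn rate 4.8 mm/s (> 2.5 mm/s), the magnesium fire-starter falls in Category FS.
With gauge pressure at 20 °C 552.1 kPa (> 300 kPa), the whipped-cream charger falls in Category CG.
No segregation rule bars Category FS with Category CG.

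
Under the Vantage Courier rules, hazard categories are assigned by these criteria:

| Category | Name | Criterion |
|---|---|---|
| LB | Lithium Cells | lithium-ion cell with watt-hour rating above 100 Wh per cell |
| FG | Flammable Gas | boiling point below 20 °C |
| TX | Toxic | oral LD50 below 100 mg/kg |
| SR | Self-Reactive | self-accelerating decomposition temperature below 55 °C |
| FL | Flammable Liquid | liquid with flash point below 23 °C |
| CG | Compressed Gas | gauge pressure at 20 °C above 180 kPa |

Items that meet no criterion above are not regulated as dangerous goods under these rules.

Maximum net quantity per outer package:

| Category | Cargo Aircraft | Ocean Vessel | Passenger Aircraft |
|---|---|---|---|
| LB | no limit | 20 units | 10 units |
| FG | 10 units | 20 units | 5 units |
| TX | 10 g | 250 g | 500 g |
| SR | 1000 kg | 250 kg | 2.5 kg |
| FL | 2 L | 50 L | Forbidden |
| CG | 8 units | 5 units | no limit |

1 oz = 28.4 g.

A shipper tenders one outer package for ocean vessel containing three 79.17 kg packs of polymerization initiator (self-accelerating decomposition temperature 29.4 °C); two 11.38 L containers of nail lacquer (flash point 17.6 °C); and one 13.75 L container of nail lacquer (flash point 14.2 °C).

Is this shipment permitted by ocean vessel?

The polymerization initiator has self-accelerating decomposition temperature 29.4 °C, which is < 55 °C, so it is Category SR (Self-Reactive).
Nail lacquer: flash point 17.6 °C < 23 °C → Category FL (Flammable Liquid).
Flash point 14.2 °C meets the Category FL criterion (Flammable Liquid), so the nail lacquer is Category FL.
Total Category FL: (two 11.38 L containers = 22.76 L) + 13.75 L = 36.51 L.
36.51 L is within the ocean vessel limit of 50 L for Category FL.
Category SR quantity: three 79.17 kg packs = 237.51 kg.
237.51 kg ≤ 250 kg (ocean vessel limit, Category SR) — within limit.
Every hazard category is within its ocean vessel limit and no segregation rule is violated.

Yes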